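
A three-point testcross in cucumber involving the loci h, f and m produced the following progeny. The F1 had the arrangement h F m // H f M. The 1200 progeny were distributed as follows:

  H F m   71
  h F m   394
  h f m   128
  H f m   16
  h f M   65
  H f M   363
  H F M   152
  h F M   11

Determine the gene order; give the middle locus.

m

The two rarest classes, h F M and H f m, are the double crossovers. Comparing them with the parentals, only the m allele has switched, so m is the middle locus and the order is f – m – h.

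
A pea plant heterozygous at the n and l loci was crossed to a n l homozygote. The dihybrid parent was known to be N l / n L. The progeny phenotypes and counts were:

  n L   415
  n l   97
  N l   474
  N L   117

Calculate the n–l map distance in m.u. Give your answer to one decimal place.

The recombinant classes are N L and n l: 117 + 97 = 214.
Recombination frequency = 214/1103 = 0.1940 ≈ 19.4%, i.e. 19.4 m.u.

19.4 m.u.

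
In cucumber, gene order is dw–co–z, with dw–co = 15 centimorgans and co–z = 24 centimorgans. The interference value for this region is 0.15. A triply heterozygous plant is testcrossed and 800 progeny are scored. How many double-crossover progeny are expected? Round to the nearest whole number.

Map distances give recombination frequencies of 0.150 and 0.240 for the two intervals.
With interference 0.15 (so coincidence = 0.85), expected double-crossover frequency = 0.150 × 0.240 × 0.85 = 0.03060.
Expected number = 0.03060 × 800 = 24.48 ≈ 24.

24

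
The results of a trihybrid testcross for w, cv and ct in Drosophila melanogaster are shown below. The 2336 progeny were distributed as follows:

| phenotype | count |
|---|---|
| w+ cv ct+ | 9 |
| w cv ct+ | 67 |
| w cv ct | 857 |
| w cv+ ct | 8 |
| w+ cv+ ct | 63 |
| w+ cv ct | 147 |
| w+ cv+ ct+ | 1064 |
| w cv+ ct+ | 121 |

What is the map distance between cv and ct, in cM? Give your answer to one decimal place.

The two most frequent reciprocal classes, w+ cv+ ct+ and w cv ct, are the parental types, so the F1 was w+ cv+ ct+ / w cv ct.
The two rarest classes, w+ cv ct+ and w cv+ ct, are the double crossovers. Comparing them with the parentals, only the cv allele has switched, so cv is the middle locus and the order is w – cv – ct.
Crossovers in the cv–ct interval produce the single-crossover classes w+ cv+ ct and w cv ct+ (63 + 67 = 130) plus the double crossovers (17).
RF(cv–ct) = (130 + 17) / 2336 = 147/2336 = 0.0629 → 6.3 cM.

6.3 cM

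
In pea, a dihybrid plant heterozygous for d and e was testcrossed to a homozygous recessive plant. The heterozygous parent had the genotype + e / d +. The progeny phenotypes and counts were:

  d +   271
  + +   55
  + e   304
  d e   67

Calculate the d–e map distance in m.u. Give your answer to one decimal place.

17.5 m.u.

The recombinant classes are + + and d e: 55 + 67 = 122.
Recombination frequency = 122/697 = 0.1750 ≈ 17.5%, i.e. 17.5 m.u.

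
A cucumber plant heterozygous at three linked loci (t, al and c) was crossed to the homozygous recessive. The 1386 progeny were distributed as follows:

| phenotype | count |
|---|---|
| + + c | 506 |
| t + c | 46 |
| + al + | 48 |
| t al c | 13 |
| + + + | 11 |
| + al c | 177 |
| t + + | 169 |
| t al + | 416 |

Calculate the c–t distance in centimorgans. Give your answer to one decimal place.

8.5 centimorgans

The two most frequent reciprocal classes, + + c and t al +, are the parental types, so the F1 was + + c / t al +.
The two rarest classes, + + + and t al c, are the double crossovers. Comparing them with the parentals, only the c allele has switched, so c is the middle locus and the order is t – c – al.
Crossovers in the t–c interval produce the single-crossover classes t + c and + al + (46 + 48 = 94) plus the double crossovers (24).
RF(t–c) = (94 + 24) / 1386 = 118/1386 = 0.0851 → 8.5 centimorgans.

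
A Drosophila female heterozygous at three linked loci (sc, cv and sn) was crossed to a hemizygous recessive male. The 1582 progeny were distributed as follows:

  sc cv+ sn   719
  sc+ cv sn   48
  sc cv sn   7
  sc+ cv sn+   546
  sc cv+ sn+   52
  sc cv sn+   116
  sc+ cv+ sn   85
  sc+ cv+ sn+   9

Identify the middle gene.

cv

The two most frequent reciprocal classes, sc+ cv sn+ and sc cv+ sn, are the parental types, so the F1 was sc+ cv sn+ / sc cv+ sn.
The two rarest classes, sc+ cv+ sn+ and sc cv sn, are the double crossovers. Comparing them with the parentals, only the cv allele has switched, so cv is the middle locus and the order is sn – cv – sc.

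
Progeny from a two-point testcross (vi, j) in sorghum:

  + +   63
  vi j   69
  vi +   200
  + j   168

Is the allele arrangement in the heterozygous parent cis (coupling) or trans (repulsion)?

The two most frequent classes are + j (168) and vi + (200); these are the parental (non-recombinant) types.
So the F1 carried + j on one chromosome and vi + on the other — the recessive alleles are on opposite chromosomes (trans / repulsion).

trans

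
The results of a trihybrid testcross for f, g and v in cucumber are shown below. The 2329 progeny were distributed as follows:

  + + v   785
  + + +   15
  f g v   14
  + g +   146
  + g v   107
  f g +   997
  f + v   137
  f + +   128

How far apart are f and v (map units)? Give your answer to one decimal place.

The two most frequent reciprocal classes, f g + and + + v, are the parental types, so the F1 was f g + / + + v.
The two rarest classes, f g v and + + +, are the double crossovers. Comparing them with the parentals, only the v allele has switched, so v is the middle locus and the order is g – v – f.
Crossovers in the v–f interval produce the single-crossover classes + g + and f + v (146 + 137 = 283) plus the double crossovers (29).
RF(v–f) = (283 + 29) / 2329 = 312/2329 = 0.1340 → 13.4 map units.

13.4 map units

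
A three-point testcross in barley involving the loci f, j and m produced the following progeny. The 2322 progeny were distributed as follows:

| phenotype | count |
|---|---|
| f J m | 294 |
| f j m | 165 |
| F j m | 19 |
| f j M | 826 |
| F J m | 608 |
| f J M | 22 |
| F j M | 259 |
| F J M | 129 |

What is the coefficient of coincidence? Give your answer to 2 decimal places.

0.48

The two most frequent reciprocal classes, f j M and F J m, are the parental types, so the F1 was f j M / F J m.
The two rarest classes, f J M and F j m, are the double crossovers. Comparing them with the parentals, only the j allele has switched, so j is the middle locus and the order is m – j – f.
m–j: (294 + 41)/2322 = 0.1443; j–f: (553 + 41)/2322 = 0.2558.
Expected DCO frequency = 0.1443 × 0.2558 ≈ 0.03691; observed = 41/2322 ≈ 0.01766.
Coefficient of coincidence = 0.01766/0.03691 ≈ 0.48.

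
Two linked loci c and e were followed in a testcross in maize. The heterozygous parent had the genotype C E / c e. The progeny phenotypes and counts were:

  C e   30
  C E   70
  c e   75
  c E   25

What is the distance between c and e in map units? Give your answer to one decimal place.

The recombinant classes are C e and c E: 30 + 25 = 55.
Recombination frequency = 55/200 = 0.2750 ≈ 27.5%, i.e. 27.5 map units.

27.5 map units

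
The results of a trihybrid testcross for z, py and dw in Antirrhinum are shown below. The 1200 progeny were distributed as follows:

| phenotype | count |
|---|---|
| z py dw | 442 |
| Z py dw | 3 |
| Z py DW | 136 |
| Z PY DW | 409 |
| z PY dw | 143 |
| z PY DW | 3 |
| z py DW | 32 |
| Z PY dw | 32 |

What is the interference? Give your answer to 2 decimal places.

0.64

The two most frequent reciprocal classes, z py dw and Z PY DW, are the parental types, so the F1 was z py dw / Z PY DW.
The two rarest classes, Z py dw and z PY DW, are the double crossovers. Comparing them with the parentals, only the z allele has switched, so z is the middle locus and the order is py – z – dw.
py–z: (279 + 6)/1200 = 0.2375; z–dw: (64 + 6)/1200 = 0.0583.
Expected DCO frequency = 0.2375 × 0.0583 ≈ 0.01385; observed = 6/1200 ≈ 0.00500.
Coefficient of coincidence = 0.00500/0.01385 ≈ 0.36; interference = 1 − 0.36 = 0.64.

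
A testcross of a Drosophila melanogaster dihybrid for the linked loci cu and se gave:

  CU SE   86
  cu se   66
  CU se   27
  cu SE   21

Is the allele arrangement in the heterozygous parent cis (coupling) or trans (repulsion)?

cis

The two most frequent classes are CU SE (86) and cu se (66); these are the parental (non-recombinant) types.
So the F1 carried CU SE on one chromosome and cu se on the other — the recessive alleles are on the same chromosome (cis / coupling).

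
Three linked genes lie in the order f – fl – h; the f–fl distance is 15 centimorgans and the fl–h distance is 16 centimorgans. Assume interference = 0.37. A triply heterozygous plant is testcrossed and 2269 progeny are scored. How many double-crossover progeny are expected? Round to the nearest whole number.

34

Map distances give recombination frequencies of 0.150 and 0.160 for the two intervals.
With interference 0.37 (so coincidence = 0.63), expected double-crossover frequency = 0.150 × 0.160 × 0.63 = 0.01512.
Expected number = 0.01512 × 2269 = 34.31 ≈ 34.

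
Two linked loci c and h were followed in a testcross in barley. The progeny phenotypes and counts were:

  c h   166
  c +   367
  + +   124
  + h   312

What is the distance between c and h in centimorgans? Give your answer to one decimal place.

29.9 centimorgans

The two most frequent classes, + h (312) and c + (367), are the parental types, so the F1 was + h / c +.
The recombinant classes are + + and c h: 124 + 166 = 290.
Recombination frequency = 290/969 = 0.2993 ≈ 29.9%, i.e. 29.9 centimorgans.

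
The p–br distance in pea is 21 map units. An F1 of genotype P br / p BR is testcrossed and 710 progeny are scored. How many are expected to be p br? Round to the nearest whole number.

A map distance of 21 map units corresponds to a recombination frequency of 0.210.
The F1 is P br / p BR, so p br is a recombinant gamete class with expected frequency r/2 = 0.210/2 = 0.1050.
Expected number = 0.1050 × 710 = 74.55 ≈ 75.

75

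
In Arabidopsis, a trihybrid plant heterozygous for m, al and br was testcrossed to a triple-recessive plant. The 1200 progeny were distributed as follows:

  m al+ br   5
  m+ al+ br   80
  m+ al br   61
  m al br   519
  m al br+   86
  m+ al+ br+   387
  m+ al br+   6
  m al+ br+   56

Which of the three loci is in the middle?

al

The two most frequent reciprocal classes, m+ al+ br+ and m al br, are the parental types, so the F1 was m+ al+ br+ / m al br.
The two rarest classes, m+ al br+ and m al+ br, are the double crossovers. Comparing them with the parentals, only the al allele has switched, so al is the middle locus and the order is br – al – m.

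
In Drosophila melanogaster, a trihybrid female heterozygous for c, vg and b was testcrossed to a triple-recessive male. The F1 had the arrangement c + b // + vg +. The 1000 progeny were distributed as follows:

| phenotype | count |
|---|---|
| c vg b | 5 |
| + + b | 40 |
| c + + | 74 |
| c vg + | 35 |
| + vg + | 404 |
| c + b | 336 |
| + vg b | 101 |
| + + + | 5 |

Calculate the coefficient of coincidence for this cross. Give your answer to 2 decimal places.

0.64

The two rarest classes, c vg b and + + +, are the double crossovers. Comparing them with the parentals, only the vg allele has switched, so vg is the middle locus and the order is b – vg – c.
b–vg: (175 + 10)/1000 = 0.1850; vg–c: (75 + 10)/1000 = 0.0850.
Expected DCO frequency = 0.1850 × 0.0850 ≈ 0.01572; observed = 10/1000 ≈ 0.01000.
Coefficient of coincidence = 0.01000/0.01572 ≈ 0.64.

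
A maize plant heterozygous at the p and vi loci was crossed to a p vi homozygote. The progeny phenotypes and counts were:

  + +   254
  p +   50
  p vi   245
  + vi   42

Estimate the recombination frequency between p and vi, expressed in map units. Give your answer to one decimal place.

15.6 map units

The two most frequent classes, + + (254) and p vi (245), are the parental types, so the F1 was + + / p vi.
The recombinant classes are + vi and p +: 42 + 50 = 92.
Recombination frequency = 92/591 = 0.1557 ≈ 15.6%, i.e. 15.6 map units.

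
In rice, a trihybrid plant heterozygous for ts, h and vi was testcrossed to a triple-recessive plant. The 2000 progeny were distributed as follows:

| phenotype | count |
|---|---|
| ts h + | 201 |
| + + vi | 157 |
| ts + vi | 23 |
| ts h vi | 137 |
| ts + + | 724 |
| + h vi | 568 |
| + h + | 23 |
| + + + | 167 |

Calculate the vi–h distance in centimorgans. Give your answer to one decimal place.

20.2 centimorgans

The two most frequent reciprocal classes, ts + + and + h vi, are the parental types, so the F1 was ts + + / + h vi.
The two rarest classes, ts + vi and + h +, are the double crossovers. Comparing them with the parentals, only the vi allele has switched, so vi is the middle locus and the order is h – vi – ts.
Crossovers in the h–vi interval produce the single-crossover classes ts h + and + + vi (201 + 157 = 358) plus the double crossovers (46).
RF(h–vi) = (358 + 46) / 2000 = 404/2000 = 0.2020 → 20.2 centimorgans.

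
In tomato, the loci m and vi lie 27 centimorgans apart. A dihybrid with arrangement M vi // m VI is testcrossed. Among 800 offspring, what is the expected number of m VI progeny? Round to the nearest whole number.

A map distance of 27 centimorgans corresponds to a recombination frequency of 0.270.
The F1 is M vi / m VI, so m VI is a parental gamete class with expected frequency (1 − r)/2 = 0.730/2 = 0.3650.
Expected number = 0.3650 × 800 = 292.00 ≈ 292.

292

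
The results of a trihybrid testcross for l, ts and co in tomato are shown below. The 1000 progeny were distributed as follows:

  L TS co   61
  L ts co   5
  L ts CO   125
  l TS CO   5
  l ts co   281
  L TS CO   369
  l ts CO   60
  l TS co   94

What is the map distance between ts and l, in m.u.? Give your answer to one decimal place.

The two most frequent reciprocal classes, L TS CO and l ts co, are the parental types, so the F1 was L TS CO / l ts co.
The two rarest classes, l TS CO and L ts co, are the double crossovers. Comparing them with the parentals, only the l allele has switched, so l is the middle locus and the order is ts – l – co.
Crossovers in the ts–l interval produce the single-crossover classes L ts CO and l TS co (125 + 94 = 219) plus the double crossovers (10).
RF(ts–l) = (219 + 10) / 1000 = 229/1000 = 0.2290 → 22.9 m.u.

22.9 m.u.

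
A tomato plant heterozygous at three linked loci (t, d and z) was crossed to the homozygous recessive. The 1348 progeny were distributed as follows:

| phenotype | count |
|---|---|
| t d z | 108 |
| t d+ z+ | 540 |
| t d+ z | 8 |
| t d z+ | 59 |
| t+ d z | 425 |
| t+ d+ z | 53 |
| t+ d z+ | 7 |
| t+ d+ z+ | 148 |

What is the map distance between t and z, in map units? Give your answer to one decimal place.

The two most frequent reciprocal classes, t+ d z and t d+ z+, are the parental types, so the F1 was t+ d z / t d+ z+.
The two rarest classes, t+ d z+ and t d+ z, are the double crossovers. Comparing them with the parentals, only the z allele has switched, so z is the middle locus and the order is t – z – d.
Crossovers in the t–z interval produce the single-crossover classes t d z and t+ d+ z+ (108 + 148 = 256) plus the double crossovers (15).
RF(t–z) = (256 + 15) / 1348 = 271/1348 = 0.2010 → 20.1 map units.

20.1 map units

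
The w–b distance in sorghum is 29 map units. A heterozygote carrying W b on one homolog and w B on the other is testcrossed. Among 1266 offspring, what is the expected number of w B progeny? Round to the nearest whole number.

A map distance of 29 map units corresponds to a recombination frequency of 0.290.
The F1 is W b / w B, so w B is a parental gamete class with expected frequency (1 − r)/2 = 0.710/2 = 0.3550.
Expected number = 0.3550 × 1266 = 449.43 ≈ 449.

449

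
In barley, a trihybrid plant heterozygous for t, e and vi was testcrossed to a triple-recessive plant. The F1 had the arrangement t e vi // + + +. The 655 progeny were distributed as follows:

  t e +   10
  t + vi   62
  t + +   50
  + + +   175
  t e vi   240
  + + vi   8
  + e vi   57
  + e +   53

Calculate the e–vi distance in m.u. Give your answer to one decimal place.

The two rarest classes, t e + and + + vi, are the double crossovers. Comparing them with the parentals, only the vi allele has switched, so vi is the middle locus and the order is e – vi – t.
Crossovers in the e–vi interval produce the single-crossover classes t + vi and + e + (62 + 53 = 115) plus the double crossovers (18).
RF(e–vi) = (115 + 18) / 655 = 133/655 = 0.2031 → 20.3 m.u.

20.3 m.u.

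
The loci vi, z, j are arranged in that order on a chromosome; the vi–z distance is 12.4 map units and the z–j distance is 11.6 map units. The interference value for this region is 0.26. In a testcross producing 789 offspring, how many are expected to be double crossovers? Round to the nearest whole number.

Map distances give recombination frequencies of 0.124 and 0.116 for the two intervals.
With interference 0.26 (so coincidence = 0.74), expected double-crossover frequency = 0.124 × 0.116 × 0.74 = 0.01064.
Expected number = 0.01064 × 789 = 8.40 ≈ 8.

8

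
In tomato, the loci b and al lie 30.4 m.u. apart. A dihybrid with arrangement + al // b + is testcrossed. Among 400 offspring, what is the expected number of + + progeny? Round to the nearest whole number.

A map distance of 30.4 m.u. corresponds to a recombination frequency of 0.304.
The F1 is + al / b +, so + + is a recombinant gamete class with expected frequency r/2 = 0.304/2 = 0.1520.
Expected number = 0.1520 × 400 = 60.80 ≈ 61.

61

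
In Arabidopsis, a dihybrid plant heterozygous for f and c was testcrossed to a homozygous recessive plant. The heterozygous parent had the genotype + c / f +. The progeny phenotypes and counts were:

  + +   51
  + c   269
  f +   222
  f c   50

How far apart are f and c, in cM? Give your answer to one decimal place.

17.1 cM

The recombinant classes are + + and f c: 51 + 50 = 101.
Recombination frequency = 101/592 = 0.1706 ≈ 17.1%, i.e. 17.1 cM.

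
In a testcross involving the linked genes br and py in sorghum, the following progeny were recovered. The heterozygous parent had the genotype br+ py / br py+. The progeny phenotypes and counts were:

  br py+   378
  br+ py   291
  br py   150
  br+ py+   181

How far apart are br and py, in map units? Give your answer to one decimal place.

33.1 map units

The recombinant classes are br+ py+ and br py: 181 + 150 = 331.
Recombination frequency = 331/1000 = 0.3310 ≈ 33.1%, i.e. 33.1 map units.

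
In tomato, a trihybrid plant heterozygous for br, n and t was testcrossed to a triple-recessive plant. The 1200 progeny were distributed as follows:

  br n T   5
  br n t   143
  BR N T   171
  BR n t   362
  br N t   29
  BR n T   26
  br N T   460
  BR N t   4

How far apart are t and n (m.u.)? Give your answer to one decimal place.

5.3 m.u.

The two most frequent reciprocal classes, BR n t and br N T, are the parental types, so the F1 was BR n t / br N T.
The two rarest classes, BR N t and br n T, are the double crossovers. Comparing them with the parentals, only the n allele has switched, so n is the middle locus and the order is t – n – br.
Crossovers in the t–n interval produce the single-crossover classes BR n T and br N t (26 + 29 = 55) plus the double crossovers (9).
RF(t–n) = (55 + 9) / 1200 = 64/1200 = 0.0533 → 5.3 m.u.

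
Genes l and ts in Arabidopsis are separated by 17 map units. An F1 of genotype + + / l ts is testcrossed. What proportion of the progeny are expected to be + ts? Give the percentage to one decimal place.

A map distance of 17 map units corresponds to a recombination frequency of 0.170.
The F1 is + + / l ts, so + ts is a recombinant gamete class with expected frequency r/2 = 0.170/2 = 0.0850.
That is 0.0850 = 8.5% of the progeny.

8.5%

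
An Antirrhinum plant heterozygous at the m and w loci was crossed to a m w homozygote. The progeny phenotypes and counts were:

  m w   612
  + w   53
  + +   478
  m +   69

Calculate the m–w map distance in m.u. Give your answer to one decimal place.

10.1 m.u.

The two most frequent classes, + + (478) and m w (612), are the parental types, so the F1 was + + / m w.
The recombinant classes are + w and m +: 53 + 69 = 122.
Recombination frequency = 122/1212 = 0.1007 ≈ 10.1%, i.e. 10.1 m.u.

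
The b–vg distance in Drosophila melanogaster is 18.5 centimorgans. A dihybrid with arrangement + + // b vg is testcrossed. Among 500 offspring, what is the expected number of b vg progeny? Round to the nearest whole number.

A map distance of 18.5 centimorgans corresponds to a recombination frequency of 0.185.
The F1 is + + / b vg, so b vg is a parental gamete class with expected frequency (1 − r)/2 = 0.815/2 = 0.4075.
Expected number = 0.4075 × 500 = 203.75 ≈ 204.

204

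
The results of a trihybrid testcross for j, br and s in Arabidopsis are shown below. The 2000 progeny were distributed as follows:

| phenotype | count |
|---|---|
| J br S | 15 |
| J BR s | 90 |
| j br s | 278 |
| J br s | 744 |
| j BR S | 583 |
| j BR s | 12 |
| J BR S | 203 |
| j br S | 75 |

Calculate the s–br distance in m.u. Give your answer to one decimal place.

9.6 m.u.

The two most frequent reciprocal classes, J br s and j BR S, are the parental types, so the F1 was J br s / j BR S.
The two rarest classes, J br S and j BR s, are the double crossovers. Comparing them with the parentals, only the s allele has switched, so s is the middle locus and the order is br – s – j.
Crossovers in the br–s interval produce the single-crossover classes J BR s and j br S (90 + 75 = 165) plus the double crossovers (27).
RF(br–s) = (165 + 27) / 2000 = 192/2000 = 0.0960 → 9.6 m.u.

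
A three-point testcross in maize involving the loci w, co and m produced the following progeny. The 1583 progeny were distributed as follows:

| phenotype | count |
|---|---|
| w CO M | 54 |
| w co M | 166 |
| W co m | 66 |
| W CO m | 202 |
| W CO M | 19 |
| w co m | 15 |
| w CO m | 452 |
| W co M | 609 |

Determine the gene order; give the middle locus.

The two most frequent reciprocal classes, W co M and w CO m, are the parental types, so the F1 was W co M / w CO m.
The two rarest classes, W CO M and w co m, are the double crossovers. Comparing them with the parentals, only the co allele has switched, so co is the middle locus and the order is w – co – m.

co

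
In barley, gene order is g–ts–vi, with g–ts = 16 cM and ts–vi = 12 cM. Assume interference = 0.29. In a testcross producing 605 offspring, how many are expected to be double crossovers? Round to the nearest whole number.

8

Map distances give recombination frequencies of 0.160 and 0.120 for the two intervals.
With interference 0.29 (so coincidence = 0.71), expected double-crossover frequency = 0.160 × 0.120 × 0.71 = 0.01363.
Expected number = 0.01363 × 605 = 8.25 ≈ 8.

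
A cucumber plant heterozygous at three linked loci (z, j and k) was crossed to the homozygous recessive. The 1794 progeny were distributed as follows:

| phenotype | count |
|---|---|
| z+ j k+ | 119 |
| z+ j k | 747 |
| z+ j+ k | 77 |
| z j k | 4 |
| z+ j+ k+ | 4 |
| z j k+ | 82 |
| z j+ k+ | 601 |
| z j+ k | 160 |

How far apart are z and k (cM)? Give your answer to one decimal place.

The two most frequent reciprocal classes, z+ j k and z j+ k+, are the parental types, so the F1 was z+ j k / z j+ k+.
The two rarest classes, z j k and z+ j+ k+, are the double crossovers. Comparing them with the parentals, only the z allele has switched, so z is the middle locus and the order is k – z – j.
Crossovers in the k–z interval produce the single-crossover classes z+ j k+ and z j+ k (119 + 160 = 279) plus the double crossovers (8).
RF(k–z) = (279 + 8) / 1794 = 287/1794 = 0.1600 → 16.0 cM.

16.0 cM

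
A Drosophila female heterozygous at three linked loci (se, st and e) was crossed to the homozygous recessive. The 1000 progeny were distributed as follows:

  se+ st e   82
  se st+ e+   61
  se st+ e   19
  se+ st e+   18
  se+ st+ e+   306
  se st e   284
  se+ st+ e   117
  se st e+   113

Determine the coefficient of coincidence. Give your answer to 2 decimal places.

The two most frequent reciprocal classes, se+ st+ e+ and se st e, are the parental types, so the F1 was se+ st+ e+ / se st e.
The two rarest classes, se+ st e+ and se st+ e, are the double crossovers. Comparing them with the parentals, only the st allele has switched, so st is the middle locus and the order is se – st – e.
se–st: (143 + 37)/1000 = 0.1800; st–e: (230 + 37)/1000 = 0.2670.
Expected DCO frequency = 0.1800 × 0.2670 ≈ 0.04806; observed = 37/1000 ≈ 0.03700.
Coefficient of coincidence = 0.03700/0.04806 ≈ 0.77.

0.77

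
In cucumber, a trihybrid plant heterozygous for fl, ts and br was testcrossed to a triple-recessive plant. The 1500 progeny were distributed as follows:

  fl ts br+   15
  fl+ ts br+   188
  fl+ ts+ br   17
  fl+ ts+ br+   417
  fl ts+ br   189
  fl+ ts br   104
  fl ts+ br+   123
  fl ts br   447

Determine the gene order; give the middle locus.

br

The two most frequent reciprocal classes, fl ts br and fl+ ts+ br+, are the parental types, so the F1 was fl ts br / fl+ ts+ br+.
The two rarest classes, fl ts br+ and fl+ ts+ br, are the double crossovers. Comparing them with the parentals, only the br allele has switched, so br is the middle locus and the order is ts – br – fl.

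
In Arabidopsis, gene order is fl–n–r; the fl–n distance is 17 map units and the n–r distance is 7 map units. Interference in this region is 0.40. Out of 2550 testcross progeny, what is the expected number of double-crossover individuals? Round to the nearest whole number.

18

Map distances give recombination frequencies of 0.170 and 0.070 for the two intervals.
With interference 0.40 (so coincidence = 0.60), expected double-crossover frequency = 0.170 × 0.070 × 0.60 = 0.00714.
Expected number = 0.00714 × 2550 = 18.21 ≈ 18.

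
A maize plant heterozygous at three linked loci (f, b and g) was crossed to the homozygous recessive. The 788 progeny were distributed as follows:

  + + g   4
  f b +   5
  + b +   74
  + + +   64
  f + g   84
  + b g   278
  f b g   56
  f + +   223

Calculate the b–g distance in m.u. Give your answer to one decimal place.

The two most frequent reciprocal classes, f + + and + b g, are the parental types, so the F1 was f + + / + b g.
The two rarest classes, f b + and + + g, are the double crossovers. Comparing them with the parentals, only the b allele has switched, so b is the middle locus and the order is f – b – g.
Crossovers in the b–g interval produce the single-crossover classes f + g and + b + (84 + 74 = 158) plus the double crossovers (9).
RF(b–g) = (158 + 9) / 788 = 167/788 = 0.2119 → 21.2 m.u.

21.2 m.u.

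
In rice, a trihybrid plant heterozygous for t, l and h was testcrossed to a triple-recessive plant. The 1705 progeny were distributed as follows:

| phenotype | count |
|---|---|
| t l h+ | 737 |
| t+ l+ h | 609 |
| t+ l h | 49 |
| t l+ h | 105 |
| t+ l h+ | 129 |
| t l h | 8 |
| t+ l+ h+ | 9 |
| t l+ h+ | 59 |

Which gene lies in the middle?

The two most frequent reciprocal classes, t l h+ and t+ l+ h, are the parental types, so the F1 was t l h+ / t+ l+ h.
The two rarest classes, t l h and t+ l+ h+, are the double crossovers. Comparing them with the parentals, only the h allele has switched, so h is the middle locus and the order is l – h – t.

h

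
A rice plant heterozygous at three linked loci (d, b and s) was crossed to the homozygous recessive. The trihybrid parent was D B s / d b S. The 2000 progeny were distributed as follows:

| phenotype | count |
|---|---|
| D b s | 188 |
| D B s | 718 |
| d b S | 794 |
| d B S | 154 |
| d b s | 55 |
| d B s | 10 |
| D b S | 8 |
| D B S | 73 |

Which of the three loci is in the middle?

The two rarest classes, d B s and D b S, are the double crossovers. Comparing them with the parentals, only the d allele has switched, so d is the middle locus and the order is b – d – s.

d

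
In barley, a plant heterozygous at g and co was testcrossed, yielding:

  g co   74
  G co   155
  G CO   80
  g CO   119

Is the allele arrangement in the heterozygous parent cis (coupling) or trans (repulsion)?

The two most frequent classes are G co (155) and g CO (119); these are the parental (non-recombinant) types.
So the F1 carried G co on one chromosome and g CO on the other — the recessive alleles are on opposite chromosomes (trans / repulsion).

trans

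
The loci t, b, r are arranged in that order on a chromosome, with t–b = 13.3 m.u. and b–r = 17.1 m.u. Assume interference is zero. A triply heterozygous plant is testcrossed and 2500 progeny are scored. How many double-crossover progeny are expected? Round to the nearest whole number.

57

Map distances give recombination frequencies of 0.133 and 0.171 for the two intervals.
With no interference, expected double-crossover frequency = 0.133 × 0.171 = 0.02274.
Expected number = 0.02274 × 2500 = 56.86 ≈ 57.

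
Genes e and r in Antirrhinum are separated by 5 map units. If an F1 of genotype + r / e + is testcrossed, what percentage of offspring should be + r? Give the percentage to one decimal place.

47.5%

A map distance of 5 map units corresponds to a recombination frequency of 0.050.
The F1 is + r / e +, so + r is a parental gamete class with expected frequency (1 − r)/2 = 0.950/2 = 0.4750.
That is 0.4750 = 47.5% of the progeny.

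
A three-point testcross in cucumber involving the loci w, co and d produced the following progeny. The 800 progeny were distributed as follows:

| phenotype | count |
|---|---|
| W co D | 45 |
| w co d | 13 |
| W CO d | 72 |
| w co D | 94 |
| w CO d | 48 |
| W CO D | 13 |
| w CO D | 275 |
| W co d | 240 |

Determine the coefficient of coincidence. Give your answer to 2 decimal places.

0.91

The two most frequent reciprocal classes, w CO D and W co d, are the parental types, so the F1 was w CO D / W co d.
The two rarest classes, W CO D and w co d, are the double crossovers. Comparing them with the parentals, only the w allele has switched, so w is the middle locus and the order is d – w – co.
d–w: (93 + 26)/800 = 0.1487; w–co: (166 + 26)/800 = 0.2400.
Expected DCO frequency = 0.1487 × 0.2400 ≈ 0.03569; observed = 26/800 ≈ 0.03250.
Coefficient of coincidence = 0.03250/0.03569 ≈ 0.91.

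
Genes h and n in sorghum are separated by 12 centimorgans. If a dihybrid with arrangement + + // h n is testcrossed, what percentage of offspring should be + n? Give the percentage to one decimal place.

A map distance of 12 centimorgans corresponds to a recombination frequency of 0.120.
The F1 is + + / h n, so + n is a recombinant gamete class with expected frequency r/2 = 0.120/2 = 0.0600.
That is 0.0600 = 6.0% of the progeny.

6.0%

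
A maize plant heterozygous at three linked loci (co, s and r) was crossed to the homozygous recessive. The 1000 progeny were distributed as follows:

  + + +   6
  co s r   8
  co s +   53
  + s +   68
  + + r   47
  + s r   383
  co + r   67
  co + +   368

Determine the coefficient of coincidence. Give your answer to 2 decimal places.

The two most frequent reciprocal classes, co + + and + s r, are the parental types, so the F1 was co + + / + s r.
The two rarest classes, + + + and co s r, are the double crossovers. Comparing them with the parentals, only the co allele has switched, so co is the middle locus and the order is s – co – r.
s–co: (100 + 14)/1000 = 0.1140; co–r: (135 + 14)/1000 = 0.1490.
Expected DCO frequency = 0.1140 × 0.1490 ≈ 0.01699; observed = 14/1000 ≈ 0.01400.
Coefficient of coincidence = 0.01400/0.01699 ≈ 0.82.

0.82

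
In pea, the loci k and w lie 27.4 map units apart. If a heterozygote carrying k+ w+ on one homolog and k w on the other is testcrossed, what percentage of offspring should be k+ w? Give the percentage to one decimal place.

A map distance of 27.4 map units corresponds to a recombination frequency of 0.274.
The F1 is k+ w+ / k w, so k+ w is a recombinant gamete class with expected frequency r/2 = 0.274/2 = 0.1370.
That is 0.1370 = 13.7% of the progeny.

13.7%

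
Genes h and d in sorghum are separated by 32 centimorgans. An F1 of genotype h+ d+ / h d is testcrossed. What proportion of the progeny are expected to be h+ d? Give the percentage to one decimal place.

A map distance of 32 centimorgans corresponds to a recombination frequency of 0.320.
The F1 is h+ d+ / h d, so h+ d is a recombinant gamete class with expected frequency r/2 = 0.320/2 = 0.1600.
That is 0.1600 = 16.0% of the progeny.

16.0%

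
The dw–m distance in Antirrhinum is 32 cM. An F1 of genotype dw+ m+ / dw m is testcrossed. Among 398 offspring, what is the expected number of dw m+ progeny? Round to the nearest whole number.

A map distance of 32 cM corresponds to a recombination frequency of 0.320.
The F1 is dw+ m+ / dw m, so dw m+ is a recombinant gamete class with expected frequency r/2 = 0.320/2 = 0.1600.
Expected number = 0.1600 × 398 = 63.68 ≈ 64.

64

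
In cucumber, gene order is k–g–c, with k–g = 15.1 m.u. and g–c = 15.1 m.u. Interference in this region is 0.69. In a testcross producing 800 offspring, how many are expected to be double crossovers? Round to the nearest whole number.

6

Map distances give recombination frequencies of 0.151 and 0.151 for the two intervals.
With interference 0.69 (so coincidence = 0.31), expected double-crossover frequency = 0.151 × 0.151 × 0.31 = 0.00707.
Expected number = 0.00707 × 800 = 5.65 ≈ 6.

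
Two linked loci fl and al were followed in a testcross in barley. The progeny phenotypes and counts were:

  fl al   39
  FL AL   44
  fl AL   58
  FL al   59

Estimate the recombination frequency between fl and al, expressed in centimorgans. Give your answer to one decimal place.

The two most frequent classes, FL al (59) and fl AL (58), are the parental types, so the F1 was FL al / fl AL.
The recombinant classes are FL AL and fl al: 44 + 39 = 83.
Recombination frequency = 83/200 = 0.4150 ≈ 41.5%, i.e. 41.5 centimorgans.

41.5 centimorgans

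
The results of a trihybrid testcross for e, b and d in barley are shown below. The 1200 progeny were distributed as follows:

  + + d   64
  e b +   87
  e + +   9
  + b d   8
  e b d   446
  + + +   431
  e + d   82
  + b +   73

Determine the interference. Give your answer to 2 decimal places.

0.29

The two most frequent reciprocal classes, + + + and e b d, are the parental types, so the F1 was + + + / e b d.
The two rarest classes, e + + and + b d, are the double crossovers. Comparing them with the parentals, only the e allele has switched, so e is the middle locus and the order is b – e – d.
b–e: (155 + 17)/1200 = 0.1433; e–d: (151 + 17)/1200 = 0.1400.
Expected DCO frequency = 0.1433 × 0.1400 ≈ 0.02006; observed = 17/1200 ≈ 0.01417.
Coefficient of coincidence = 0.01417/0.02006 ≈ 0.71; interference = 1 − 0.71 = 0.29.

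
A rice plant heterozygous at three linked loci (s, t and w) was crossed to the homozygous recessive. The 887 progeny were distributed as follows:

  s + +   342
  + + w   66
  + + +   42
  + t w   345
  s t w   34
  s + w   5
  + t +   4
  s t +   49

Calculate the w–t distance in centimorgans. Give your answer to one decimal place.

14.0 centimorgans

The two most frequent reciprocal classes, s + + and + t w, are the parental types, so the F1 was s + + / + t w.
The two rarest classes, s + w and + t +, are the double crossovers. Comparing them with the parentals, only the w allele has switched, so w is the middle locus and the order is s – w – t.
Crossovers in the w–t interval produce the single-crossover classes s t + and + + w (49 + 66 = 115) plus the double crossovers (9).
RF(w–t) = (115 + 9) / 887 = 124/887 = 0.1398 → 14.0 centimorgans.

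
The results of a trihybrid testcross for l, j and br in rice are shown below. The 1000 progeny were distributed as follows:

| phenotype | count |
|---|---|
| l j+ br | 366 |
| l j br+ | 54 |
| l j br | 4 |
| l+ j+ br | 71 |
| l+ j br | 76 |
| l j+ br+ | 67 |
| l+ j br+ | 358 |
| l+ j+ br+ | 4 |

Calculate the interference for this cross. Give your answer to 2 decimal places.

The two most frequent reciprocal classes, l j+ br and l+ j br+, are the parental types, so the F1 was l j+ br / l+ j br+.
The two rarest classes, l j br and l+ j+ br+, are the double crossovers. Comparing them with the parentals, only the j allele has switched, so j is the middle locus and the order is l – j – br.
l–j: (125 + 8)/1000 = 0.1330; j–br: (143 + 8)/1000 = 0.1510.
Expected DCO frequency = 0.1330 × 0.1510 ≈ 0.02008; observed = 8/1000 ≈ 0.00800.
Coefficient of coincidence = 0.00800/0.02008 ≈ 0.40; interference = 1 − 0.40 = 0.60.

0.60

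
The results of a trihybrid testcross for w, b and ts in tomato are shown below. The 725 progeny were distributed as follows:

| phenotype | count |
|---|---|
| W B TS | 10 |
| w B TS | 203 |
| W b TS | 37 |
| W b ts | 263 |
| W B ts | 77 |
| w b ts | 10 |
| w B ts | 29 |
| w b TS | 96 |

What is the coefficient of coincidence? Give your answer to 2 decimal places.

0.87

The two most frequent reciprocal classes, w B TS and W b ts, are the parental types, so the F1 was w B TS / W b ts.
The two rarest classes, W B TS and w b ts, are the double crossovers. Comparing them with the parentals, only the w allele has switched, so w is the middle locus and the order is b – w – ts.
b–w: (173 + 20)/725 = 0.2662; w–ts: (66 + 20)/725 = 0.1186.
Expected DCO frequency = 0.2662 × 0.1186 ≈ 0.03157; observed = 20/725 ≈ 0.02759.
Coefficient of coincidence = 0.02759/0.03157 ≈ 0.87.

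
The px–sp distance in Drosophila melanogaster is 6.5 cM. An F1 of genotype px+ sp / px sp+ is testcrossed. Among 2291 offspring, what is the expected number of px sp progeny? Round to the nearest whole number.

74

A map distance of 6.5 cM corresponds to a recombination frequency of 0.065.
The F1 is px+ sp / px sp+, so px sp is a recombinant gamete class with expected frequency r/2 = 0.065/2 = 0.0325.
Expected number = 0.0325 × 2291 = 74.46 ≈ 74.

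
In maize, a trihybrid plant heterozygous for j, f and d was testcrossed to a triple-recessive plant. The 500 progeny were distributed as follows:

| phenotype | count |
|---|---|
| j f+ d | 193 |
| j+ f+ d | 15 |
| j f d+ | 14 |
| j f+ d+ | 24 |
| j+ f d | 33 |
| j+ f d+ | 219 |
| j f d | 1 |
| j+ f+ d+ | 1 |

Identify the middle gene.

f

The two most frequent reciprocal classes, j+ f d+ and j f+ d, are the parental types, so the F1 was j+ f d+ / j f+ d.
The two rarest classes, j+ f+ d+ and j f d, are the double crossovers. Comparing them with the parentals, only the f allele has switched, so f is the middle locus and the order is d – f – j.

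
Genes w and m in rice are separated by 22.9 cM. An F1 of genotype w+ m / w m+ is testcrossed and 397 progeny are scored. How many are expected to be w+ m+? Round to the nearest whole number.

A map distance of 22.9 cM corresponds to a recombination frequency of 0.229.
The F1 is w+ m / w m+, so w+ m+ is a recombinant gamete class with expected frequency r/2 = 0.229/2 = 0.1145.
Expected number = 0.1145 × 397 = 45.46 ≈ 45.

45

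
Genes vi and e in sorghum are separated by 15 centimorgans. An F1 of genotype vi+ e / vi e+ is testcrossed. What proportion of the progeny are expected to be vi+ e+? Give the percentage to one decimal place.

A map distance of 15 centimorgans corresponds to a recombination frequency of 0.150.
The F1 is vi+ e / vi e+, so vi+ e+ is a recombinant gamete class with expected frequency r/2 = 0.150/2 = 0.0750.
That is 0.0750 = 7.5% of the progeny.

7.5%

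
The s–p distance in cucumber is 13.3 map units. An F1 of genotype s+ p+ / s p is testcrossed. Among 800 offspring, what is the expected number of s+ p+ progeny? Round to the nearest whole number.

A map distance of 13.3 map units corresponds to a recombination frequency of 0.133.
The F1 is s+ p+ / s p, so s+ p+ is a parental gamete class with expected frequency (1 − r)/2 = 0.867/2 = 0.4335.
Expected number = 0.4335 × 800 = 346.80 ≈ 347.

347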